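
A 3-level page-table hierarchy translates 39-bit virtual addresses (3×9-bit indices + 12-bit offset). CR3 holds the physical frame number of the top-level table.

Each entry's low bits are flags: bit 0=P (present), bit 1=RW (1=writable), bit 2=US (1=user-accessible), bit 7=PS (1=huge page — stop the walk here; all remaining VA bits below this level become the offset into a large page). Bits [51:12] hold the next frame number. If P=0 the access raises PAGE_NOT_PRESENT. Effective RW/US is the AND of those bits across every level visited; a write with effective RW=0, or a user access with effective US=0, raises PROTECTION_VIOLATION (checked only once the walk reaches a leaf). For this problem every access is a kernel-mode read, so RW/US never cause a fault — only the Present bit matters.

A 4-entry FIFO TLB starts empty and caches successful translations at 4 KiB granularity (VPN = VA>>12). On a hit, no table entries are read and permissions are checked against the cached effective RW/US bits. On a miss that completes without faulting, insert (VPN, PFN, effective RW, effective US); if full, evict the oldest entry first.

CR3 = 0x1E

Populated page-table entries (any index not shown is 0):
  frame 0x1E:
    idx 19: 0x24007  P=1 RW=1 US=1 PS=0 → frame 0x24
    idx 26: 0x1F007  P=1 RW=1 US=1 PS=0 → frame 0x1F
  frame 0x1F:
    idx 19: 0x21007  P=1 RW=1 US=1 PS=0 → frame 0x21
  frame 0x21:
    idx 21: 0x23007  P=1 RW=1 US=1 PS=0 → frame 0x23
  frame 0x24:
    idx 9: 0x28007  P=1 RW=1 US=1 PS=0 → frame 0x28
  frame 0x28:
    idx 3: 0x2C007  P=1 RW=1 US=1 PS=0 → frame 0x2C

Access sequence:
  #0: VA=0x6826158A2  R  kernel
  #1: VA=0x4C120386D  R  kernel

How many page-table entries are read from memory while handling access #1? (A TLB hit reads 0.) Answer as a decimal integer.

Per-access translation:
#0 VA=0x6826158A2 (r,kernel):
  L0 @0x1E[26] → 0x1F007  P=1,RW=1,US=1,PS=0
  L1 @0x1F[19] → 0x21007  P=1,RW=1,US=1,PS=0
  L2 @0x21[21] → 0x23007  P=1,RW=1,US=1,PS=0
  → PA=0x238A2  (3 entries read)
#1 VA=0x4C120386D (r,kernel):
  L0 @0x1E[19] → 0x24007  P=1,RW=1,US=1,PS=0
  L1 @0x24[9] → 0x28007  P=1,RW=1,US=1,PS=0
  L2 @0x28[3] → 0x2C007  P=1,RW=1,US=1,PS=0
  → PA=0x2C86D  (3 entries read)

Entries read for #1: 3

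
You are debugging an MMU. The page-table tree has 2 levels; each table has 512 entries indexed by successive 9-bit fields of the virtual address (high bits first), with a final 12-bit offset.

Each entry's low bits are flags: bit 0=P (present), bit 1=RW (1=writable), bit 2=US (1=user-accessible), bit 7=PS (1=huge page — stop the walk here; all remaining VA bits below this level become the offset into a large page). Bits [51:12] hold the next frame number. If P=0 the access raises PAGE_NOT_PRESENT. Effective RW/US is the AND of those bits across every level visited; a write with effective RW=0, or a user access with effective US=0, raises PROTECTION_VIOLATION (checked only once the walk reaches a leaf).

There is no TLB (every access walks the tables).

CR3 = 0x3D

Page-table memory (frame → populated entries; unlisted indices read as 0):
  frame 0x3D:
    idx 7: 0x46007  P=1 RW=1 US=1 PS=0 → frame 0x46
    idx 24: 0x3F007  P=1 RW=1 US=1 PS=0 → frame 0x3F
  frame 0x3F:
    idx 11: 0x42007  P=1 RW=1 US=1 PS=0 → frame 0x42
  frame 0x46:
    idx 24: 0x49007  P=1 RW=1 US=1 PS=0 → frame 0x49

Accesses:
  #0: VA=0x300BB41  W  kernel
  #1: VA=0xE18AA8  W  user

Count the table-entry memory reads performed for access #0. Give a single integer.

Per-access translation:
#0 VA=0x300BB41 (w,kernel):
  L0 @0x3D[24] → 0x3F007  P=1,RW=1,US=1,PS=0
  L1 @0x3F[11] → 0x42007  P=1,RW=1,US=1,PS=0
  ⇒ phys 0x42B41  [2 reads]
#1 VA=0xE18AA8 (w,user):
  L0 @0x3D[7] → 0x46007  P=1,RW=1,US=1,PS=0
  L1 @0x46[24] → 0x49007  P=1,RW=1,US=1,PS=0
  ⇒ phys 0x49AA8  [2 reads]

Entries read for #0: 2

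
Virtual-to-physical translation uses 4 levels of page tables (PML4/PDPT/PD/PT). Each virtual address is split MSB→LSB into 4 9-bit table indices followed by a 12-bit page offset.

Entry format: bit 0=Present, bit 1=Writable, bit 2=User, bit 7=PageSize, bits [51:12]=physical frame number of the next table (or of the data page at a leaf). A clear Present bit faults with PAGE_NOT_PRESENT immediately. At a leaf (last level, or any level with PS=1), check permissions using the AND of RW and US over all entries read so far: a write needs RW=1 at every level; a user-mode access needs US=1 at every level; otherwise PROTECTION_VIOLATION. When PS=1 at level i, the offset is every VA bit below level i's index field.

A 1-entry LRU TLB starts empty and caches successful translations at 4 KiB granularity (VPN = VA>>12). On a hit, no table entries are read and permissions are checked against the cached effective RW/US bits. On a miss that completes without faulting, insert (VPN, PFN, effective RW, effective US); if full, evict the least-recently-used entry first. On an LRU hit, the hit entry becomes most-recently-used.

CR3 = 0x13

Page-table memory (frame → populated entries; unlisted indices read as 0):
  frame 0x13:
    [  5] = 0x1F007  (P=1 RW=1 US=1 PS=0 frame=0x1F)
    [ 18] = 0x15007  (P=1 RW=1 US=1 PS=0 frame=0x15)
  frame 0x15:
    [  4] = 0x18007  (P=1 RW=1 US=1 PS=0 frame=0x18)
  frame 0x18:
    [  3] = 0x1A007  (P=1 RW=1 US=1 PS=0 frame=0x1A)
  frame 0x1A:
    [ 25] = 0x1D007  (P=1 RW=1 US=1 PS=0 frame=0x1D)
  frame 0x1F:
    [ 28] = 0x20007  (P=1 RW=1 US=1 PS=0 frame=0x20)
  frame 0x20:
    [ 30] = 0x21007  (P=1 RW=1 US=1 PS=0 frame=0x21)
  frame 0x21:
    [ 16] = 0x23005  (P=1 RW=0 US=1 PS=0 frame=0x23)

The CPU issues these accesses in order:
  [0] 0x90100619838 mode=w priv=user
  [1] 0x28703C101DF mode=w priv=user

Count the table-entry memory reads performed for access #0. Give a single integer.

Walk each access:
#0 VA=0x90100619838 (w,user):
  lvl0: tbl 0x13, slot 18 ⇒ 0x15007 (P1/RW1/US1/PS0)
  lvl1: tbl 0x15, slot 4 ⇒ 0x18007 (P1/RW1/US1/PS0)
  lvl2: tbl 0x18, slot 3 ⇒ 0x1A007 (P1/RW1/US1/PS0)
  lvl3: tbl 0x1A, slot 25 ⇒ 0x1D007 (P1/RW1/US1/PS0)
  ✓ 0x1D838  — 4 lookups
#1 VA=0x28703C101DF (w,user):
  lvl0: tbl 0x13, slot 5 ⇒ 0x1F007 (P1/RW1/US1/PS0)
  lvl1: tbl 0x1F, slot 28 ⇒ 0x20007 (P1/RW1/US1/PS0)
  lvl2: tbl 0x20, slot 30 ⇒ 0x21007 (P1/RW1/US1/PS0)
  lvl3: tbl 0x21, slot 16 ⇒ 0x23005 (P1/RW0/US1/PS0)
  ⇒ fault: PROTECTION_VIOLATION  — 4 lookups

Entries read for #0: 4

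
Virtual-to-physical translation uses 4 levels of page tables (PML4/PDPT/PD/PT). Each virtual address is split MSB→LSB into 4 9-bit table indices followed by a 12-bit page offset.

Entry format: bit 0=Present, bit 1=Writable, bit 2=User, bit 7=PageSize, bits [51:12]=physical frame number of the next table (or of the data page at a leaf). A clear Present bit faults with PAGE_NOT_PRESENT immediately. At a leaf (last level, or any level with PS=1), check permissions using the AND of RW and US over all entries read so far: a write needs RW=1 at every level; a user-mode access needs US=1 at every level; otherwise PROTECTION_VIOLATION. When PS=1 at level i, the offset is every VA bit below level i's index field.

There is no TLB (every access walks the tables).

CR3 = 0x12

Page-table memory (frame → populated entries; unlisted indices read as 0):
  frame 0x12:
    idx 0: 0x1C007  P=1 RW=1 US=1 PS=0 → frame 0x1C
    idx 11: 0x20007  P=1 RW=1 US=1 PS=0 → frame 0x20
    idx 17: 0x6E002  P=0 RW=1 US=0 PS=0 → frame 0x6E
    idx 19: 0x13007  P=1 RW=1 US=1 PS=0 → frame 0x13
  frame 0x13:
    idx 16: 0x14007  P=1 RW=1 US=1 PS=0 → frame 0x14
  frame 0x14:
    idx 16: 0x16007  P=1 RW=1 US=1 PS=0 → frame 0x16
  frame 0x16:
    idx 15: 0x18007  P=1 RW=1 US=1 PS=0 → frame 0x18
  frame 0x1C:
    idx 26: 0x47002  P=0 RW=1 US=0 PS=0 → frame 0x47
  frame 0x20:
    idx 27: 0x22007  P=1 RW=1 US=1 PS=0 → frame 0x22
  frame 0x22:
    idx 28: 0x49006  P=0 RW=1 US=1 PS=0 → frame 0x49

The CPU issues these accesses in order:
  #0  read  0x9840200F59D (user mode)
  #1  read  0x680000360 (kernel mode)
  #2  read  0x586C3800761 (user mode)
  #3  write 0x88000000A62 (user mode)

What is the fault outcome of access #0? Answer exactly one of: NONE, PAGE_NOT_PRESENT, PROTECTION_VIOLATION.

Walk each access:
#0 VA=0x9840200F59D (r,user):
  L0: frame=0x12 idx=19 entry=0x13007 [P=1 RW=1 US=1 PS=0]
  L1: frame=0x13 idx=16 entry=0x14007 [P=1 RW=1 US=1 PS=0]
  L2: frame=0x14 idx=16 entry=0x16007 [P=1 RW=1 US=1 PS=0]
  L3: frame=0x16 idx=15 entry=0x18007 [P=1 RW=1 US=1 PS=0]
  ✓ 0x1859D  — 4 lookups
#1 VA=0x680000360 (r,kernel):
  L0: frame=0x12 idx=0 entry=0x1C007 [P=1 RW=1 US=1 PS=0]
  L1: frame=0x1C idx=26 entry=0x47002 [P=0 RW=1 US=0 PS=0]
  → PAGE_NOT_PRESENT  (2 entries read)
#2 VA=0x586C3800761 (r,user):
  L0: frame=0x12 idx=11 entry=0x20007 [P=1 RW=1 US=1 PS=0]
  L1: frame=0x20 idx=27 entry=0x22007 [P=1 RW=1 US=1 PS=0]
  L2: frame=0x22 idx=28 entry=0x49006 [P=0 RW=1 US=1 PS=0]
  → PAGE_NOT_PRESENT  (3 entries read)
#3 VA=0x88000000A62 (w,user):
  L0: frame=0x12 idx=17 entry=0x6E002 [P=0 RW=1 US=0 PS=0]
  → PAGE_NOT_PRESENT  (1 entries read)

Access #0 fault: NONE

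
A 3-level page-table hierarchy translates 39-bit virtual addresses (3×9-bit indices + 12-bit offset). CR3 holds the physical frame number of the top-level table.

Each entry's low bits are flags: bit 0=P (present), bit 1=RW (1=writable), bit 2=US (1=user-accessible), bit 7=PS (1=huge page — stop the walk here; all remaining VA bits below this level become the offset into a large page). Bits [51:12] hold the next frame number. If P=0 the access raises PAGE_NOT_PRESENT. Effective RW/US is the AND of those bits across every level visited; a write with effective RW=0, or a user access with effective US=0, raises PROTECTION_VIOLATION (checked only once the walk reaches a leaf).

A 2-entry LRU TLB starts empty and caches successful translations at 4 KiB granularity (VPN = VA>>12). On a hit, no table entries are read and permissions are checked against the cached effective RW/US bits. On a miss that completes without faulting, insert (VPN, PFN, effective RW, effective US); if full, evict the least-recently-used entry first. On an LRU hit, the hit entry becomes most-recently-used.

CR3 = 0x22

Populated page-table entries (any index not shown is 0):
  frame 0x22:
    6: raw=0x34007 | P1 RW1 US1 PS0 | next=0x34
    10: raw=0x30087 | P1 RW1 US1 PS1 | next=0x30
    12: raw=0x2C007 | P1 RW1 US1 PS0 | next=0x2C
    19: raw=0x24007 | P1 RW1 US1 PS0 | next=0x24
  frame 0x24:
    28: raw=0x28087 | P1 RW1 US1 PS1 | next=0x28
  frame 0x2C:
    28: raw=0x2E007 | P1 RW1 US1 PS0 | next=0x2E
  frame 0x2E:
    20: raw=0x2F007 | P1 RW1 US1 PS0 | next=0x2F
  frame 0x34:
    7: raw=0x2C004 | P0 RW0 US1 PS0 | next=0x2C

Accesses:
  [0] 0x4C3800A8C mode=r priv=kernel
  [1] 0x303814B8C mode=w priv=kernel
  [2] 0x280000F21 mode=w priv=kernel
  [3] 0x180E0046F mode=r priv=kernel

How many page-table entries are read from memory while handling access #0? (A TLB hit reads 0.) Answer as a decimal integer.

Trace:
#0 VA=0x4C3800A8C (r,kernel):
  lvl0: tbl 0x22, slot 19 ⇒ 0x24007 (P1/RW1/US1/PS0)
  lvl1: tbl 0x24, slot 28 ⇒ 0x28087 (P1/RW1/US1/PS1)
  → PA=0x28A8C (huge @L1)  (2 entries read)
#1 VA=0x303814B8C (w,kernel):
  lvl0: tbl 0x22, slot 12 ⇒ 0x2C007 (P1/RW1/US1/PS0)
  lvl1: tbl 0x2C, slot 28 ⇒ 0x2E007 (P1/RW1/US1/PS0)
  lvl2: tbl 0x2E, slot 20 ⇒ 0x2F007 (P1/RW1/US1/PS0)
  → PA=0x2FB8C  (3 entries read)
#2 VA=0x280000F21 (w,kernel):
  lvl0: tbl 0x22, slot 10 ⇒ 0x30087 (P1/RW1/US1/PS1)
  → PA=0x30F21 (huge @L0)  (1 entries read)
#3 VA=0x180E0046F (r,kernel):
  lvl0: tbl 0x22, slot 6 ⇒ 0x34007 (P1/RW1/US1/PS0)
  lvl1: tbl 0x34, slot 7 ⇒ 0x2C004 (P0/RW0/US1/PS0)
  ✗ PAGE_NOT_PRESENT  [2 reads]

Entries read for #0: 2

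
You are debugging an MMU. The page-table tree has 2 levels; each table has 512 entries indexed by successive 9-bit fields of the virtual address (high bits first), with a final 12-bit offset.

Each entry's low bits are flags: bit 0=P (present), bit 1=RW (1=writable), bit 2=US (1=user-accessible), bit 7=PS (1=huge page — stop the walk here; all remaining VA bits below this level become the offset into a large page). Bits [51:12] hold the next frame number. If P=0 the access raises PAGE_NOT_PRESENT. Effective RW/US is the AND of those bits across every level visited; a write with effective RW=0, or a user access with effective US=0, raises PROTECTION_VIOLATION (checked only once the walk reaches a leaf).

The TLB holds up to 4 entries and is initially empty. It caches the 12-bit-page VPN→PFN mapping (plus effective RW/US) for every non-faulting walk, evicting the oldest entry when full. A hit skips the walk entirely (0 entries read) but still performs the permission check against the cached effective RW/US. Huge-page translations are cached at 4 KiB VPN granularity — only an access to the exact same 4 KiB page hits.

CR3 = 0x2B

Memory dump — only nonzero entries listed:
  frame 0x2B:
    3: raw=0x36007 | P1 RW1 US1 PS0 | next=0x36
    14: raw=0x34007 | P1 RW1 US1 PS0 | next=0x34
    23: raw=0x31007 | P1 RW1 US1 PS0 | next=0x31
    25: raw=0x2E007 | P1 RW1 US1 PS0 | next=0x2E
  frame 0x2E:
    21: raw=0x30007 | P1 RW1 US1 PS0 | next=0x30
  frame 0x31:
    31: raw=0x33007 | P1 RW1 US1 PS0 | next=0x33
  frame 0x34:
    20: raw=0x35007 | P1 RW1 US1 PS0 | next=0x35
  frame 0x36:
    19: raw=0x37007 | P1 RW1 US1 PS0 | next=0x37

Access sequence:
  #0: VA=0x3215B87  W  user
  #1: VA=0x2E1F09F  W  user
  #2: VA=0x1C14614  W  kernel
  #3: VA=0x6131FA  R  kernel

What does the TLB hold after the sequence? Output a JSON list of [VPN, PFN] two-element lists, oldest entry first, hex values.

Walk each access:
#0 VA=0x3215B87 (w,user):
  lvl0: tbl 0x2B, slot 25 ⇒ 0x2E007 (P1/RW1/US1/PS0)
  lvl1: tbl 0x2E, slot 21 ⇒ 0x30007 (P1/RW1/US1/PS0)
  ✓ 0x30B87  — 2 lookups
#1 VA=0x2E1F09F (w,user):
  lvl0: tbl 0x2B, slot 23 ⇒ 0x31007 (P1/RW1/US1/PS0)
  lvl1: tbl 0x31, slot 31 ⇒ 0x33007 (P1/RW1/US1/PS0)
  ✓ 0x3309F  — 2 lookups
#2 VA=0x1C14614 (w,kernel):
  lvl0: tbl 0x2B, slot 14 ⇒ 0x34007 (P1/RW1/US1/PS0)
  lvl1: tbl 0x34, slot 20 ⇒ 0x35007 (P1/RW1/US1/PS0)
  ✓ 0x35614  — 2 lookups
#3 VA=0x6131FA (r,kernel):
  lvl0: tbl 0x2B, slot 3 ⇒ 0x36007 (P1/RW1/US1/PS0)
  lvl1: tbl 0x36, slot 19 ⇒ 0x37007 (P1/RW1/US1/PS0)
  ✓ 0x371FA  — 2 lookups

TLB: [["0x3215", "0x30"], ["0x2E1F", "0x33"], ["0x1C14", "0x35"], ["0x613", "0x37"]]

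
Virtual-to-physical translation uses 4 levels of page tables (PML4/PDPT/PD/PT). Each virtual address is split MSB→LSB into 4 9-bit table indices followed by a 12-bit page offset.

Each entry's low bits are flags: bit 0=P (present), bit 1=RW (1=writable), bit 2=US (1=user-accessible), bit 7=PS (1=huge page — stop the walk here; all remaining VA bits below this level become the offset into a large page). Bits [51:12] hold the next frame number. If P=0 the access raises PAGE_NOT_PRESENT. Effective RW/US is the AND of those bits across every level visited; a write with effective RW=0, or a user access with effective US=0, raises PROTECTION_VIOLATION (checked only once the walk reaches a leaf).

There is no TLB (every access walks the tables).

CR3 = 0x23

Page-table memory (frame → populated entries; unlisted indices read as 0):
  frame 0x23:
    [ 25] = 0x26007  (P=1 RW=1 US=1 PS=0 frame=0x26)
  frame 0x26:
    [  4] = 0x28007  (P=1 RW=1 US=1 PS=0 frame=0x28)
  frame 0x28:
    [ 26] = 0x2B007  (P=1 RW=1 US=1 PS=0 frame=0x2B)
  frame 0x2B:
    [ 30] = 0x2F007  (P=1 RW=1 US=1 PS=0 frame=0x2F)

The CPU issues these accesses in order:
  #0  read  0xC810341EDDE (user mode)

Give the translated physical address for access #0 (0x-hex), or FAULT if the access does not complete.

Trace:
#0 VA=0xC810341EDDE (r,user):
  [0] read 0x23 idx=25: raw=0x26007 flags P=1 W=1 U=1 S=0
  [1] read 0x26 idx=4: raw=0x28007 flags P=1 W=1 U=1 S=0
  [2] read 0x28 idx=26: raw=0x2B007 flags P=1 W=1 U=1 S=0
  [3] read 0x2B idx=30: raw=0x2F007 flags P=1 W=1 U=1 S=0
  ✓ 0x2FDDE  — 4 lookups

Access #0 PA: 0x2FDDE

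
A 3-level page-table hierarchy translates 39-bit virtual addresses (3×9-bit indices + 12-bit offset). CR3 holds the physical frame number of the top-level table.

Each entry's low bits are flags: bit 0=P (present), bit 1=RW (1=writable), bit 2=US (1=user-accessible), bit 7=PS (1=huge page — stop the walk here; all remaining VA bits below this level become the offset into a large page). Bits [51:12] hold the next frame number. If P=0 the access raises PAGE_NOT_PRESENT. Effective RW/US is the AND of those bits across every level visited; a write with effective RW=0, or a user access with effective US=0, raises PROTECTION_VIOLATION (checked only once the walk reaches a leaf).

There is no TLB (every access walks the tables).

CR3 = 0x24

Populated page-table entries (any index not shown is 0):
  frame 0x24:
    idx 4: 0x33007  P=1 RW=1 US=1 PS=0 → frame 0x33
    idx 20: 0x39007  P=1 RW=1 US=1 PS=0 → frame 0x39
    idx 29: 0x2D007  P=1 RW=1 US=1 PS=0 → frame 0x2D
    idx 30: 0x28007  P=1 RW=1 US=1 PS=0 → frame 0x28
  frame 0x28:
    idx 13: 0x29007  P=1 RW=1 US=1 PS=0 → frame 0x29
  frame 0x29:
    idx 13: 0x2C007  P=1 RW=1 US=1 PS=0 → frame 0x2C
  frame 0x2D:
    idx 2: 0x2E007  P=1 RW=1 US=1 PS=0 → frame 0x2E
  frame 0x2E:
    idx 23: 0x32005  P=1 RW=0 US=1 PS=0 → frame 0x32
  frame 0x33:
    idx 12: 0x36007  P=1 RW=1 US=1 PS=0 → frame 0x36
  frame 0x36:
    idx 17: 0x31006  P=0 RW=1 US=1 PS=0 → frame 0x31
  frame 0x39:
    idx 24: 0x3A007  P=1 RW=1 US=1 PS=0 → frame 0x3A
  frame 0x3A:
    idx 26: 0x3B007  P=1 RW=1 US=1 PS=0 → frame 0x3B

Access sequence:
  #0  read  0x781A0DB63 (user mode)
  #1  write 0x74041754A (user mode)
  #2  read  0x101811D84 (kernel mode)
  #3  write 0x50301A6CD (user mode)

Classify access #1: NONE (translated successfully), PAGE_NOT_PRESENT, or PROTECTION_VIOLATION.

Per-access translation:
#0 VA=0x781A0DB63 (r,user):
  L0 @0x24[30] → 0x28007  P=1,RW=1,US=1,PS=0
  L1 @0x28[13] → 0x29007  P=1,RW=1,US=1,PS=0
  L2 @0x29[13] → 0x2C007  P=1,RW=1,US=1,PS=0
  ⇒ phys 0x2CB63  [3 reads]
#1 VA=0x74041754A (w,user):
  L0 @0x24[29] → 0x2D007  P=1,RW=1,US=1,PS=0
  L1 @0x2D[2] → 0x2E007  P=1,RW=1,US=1,PS=0
  L2 @0x2E[23] → 0x32005  P=1,RW=0,US=1,PS=0
  ⇒ fault: PROTECTION_VIOLATION  — 3 lookups
#2 VA=0x101811D84 (r,kernel):
  L0 @0x24[4] → 0x33007  P=1,RW=1,US=1,PS=0
  L1 @0x33[12] → 0x36007  P=1,RW=1,US=1,PS=0
  L2 @0x36[17] → 0x31006  P=0,RW=1,US=1,PS=0
  ⇒ fault: PAGE_NOT_PRESENT  — 3 lookups
#3 VA=0x50301A6CD (w,user):
  L0 @0x24[20] → 0x39007  P=1,RW=1,US=1,PS=0
  L1 @0x39[24] → 0x3A007  P=1,RW=1,US=1,PS=0
  L2 @0x3A[26] → 0x3B007  P=1,RW=1,US=1,PS=0
  ⇒ phys 0x3B6CD  [3 reads]

Access #1 fault: PROTECTION_VIOLATION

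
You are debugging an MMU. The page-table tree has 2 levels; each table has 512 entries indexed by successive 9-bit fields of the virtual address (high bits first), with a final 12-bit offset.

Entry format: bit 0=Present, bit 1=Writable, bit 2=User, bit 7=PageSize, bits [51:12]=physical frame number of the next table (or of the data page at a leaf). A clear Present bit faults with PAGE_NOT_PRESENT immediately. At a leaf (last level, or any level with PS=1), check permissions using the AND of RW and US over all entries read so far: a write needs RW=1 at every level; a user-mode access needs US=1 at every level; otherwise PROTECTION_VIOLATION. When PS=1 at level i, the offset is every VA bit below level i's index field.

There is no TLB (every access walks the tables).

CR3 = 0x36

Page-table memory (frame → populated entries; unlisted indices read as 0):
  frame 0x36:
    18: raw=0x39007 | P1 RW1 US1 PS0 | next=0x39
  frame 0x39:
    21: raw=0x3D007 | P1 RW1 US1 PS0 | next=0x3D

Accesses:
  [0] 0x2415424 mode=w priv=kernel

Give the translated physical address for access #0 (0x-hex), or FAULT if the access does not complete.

Per-access translation:
#0 VA=0x2415424 (w,kernel):
  lvl0: tbl 0x36, slot 18 ⇒ 0x39007 (P1/RW1/US1/PS0)
  lvl1: tbl 0x39, slot 21 ⇒ 0x3D007 (P1/RW1/US1/PS0)
  ⇒ phys 0x3D424  [2 reads]

Access #0 PA: 0x3D424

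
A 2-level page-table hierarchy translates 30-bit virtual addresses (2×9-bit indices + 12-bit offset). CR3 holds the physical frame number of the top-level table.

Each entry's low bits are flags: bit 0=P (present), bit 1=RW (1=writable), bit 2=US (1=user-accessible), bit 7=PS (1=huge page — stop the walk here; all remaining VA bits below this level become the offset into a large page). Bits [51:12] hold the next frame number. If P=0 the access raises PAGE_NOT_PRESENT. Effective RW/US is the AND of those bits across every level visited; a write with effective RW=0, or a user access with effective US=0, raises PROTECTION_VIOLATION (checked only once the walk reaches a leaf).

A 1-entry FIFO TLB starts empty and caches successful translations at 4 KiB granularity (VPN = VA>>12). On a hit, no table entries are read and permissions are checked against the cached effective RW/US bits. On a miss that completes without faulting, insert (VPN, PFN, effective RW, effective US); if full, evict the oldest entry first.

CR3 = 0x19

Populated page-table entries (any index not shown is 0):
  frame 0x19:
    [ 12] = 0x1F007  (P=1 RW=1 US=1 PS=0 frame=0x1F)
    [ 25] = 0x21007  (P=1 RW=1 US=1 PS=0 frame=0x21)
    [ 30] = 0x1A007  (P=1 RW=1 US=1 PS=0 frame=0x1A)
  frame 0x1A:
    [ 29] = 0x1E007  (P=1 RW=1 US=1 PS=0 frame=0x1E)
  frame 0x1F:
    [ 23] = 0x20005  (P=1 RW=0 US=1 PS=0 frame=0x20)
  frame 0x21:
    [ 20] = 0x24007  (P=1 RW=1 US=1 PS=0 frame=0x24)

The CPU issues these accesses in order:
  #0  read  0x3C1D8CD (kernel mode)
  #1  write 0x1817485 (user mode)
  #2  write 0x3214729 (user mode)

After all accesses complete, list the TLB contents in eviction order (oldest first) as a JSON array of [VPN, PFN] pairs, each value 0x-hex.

Per-access translation:
#0 VA=0x3C1D8CD (r,kernel):
  L0 @0x19[30] → 0x1A007  P=1,RW=1,US=1,PS=0
  L1 @0x1A[29] → 0x1E007  P=1,RW=1,US=1,PS=0
  → PA=0x1E8CD  (2 entries read)
#1 VA=0x1817485 (w,user):
  L0 @0x19[12] → 0x1F007  P=1,RW=1,US=1,PS=0
  L1 @0x1F[23] → 0x20005  P=1,RW=0,US=1,PS=0
  → PROTECTION_VIOLATION  (2 entries read)
#2 VA=0x3214729 (w,user):
  L0 @0x19[25] → 0x21007  P=1,RW=1,US=1,PS=0
  L1 @0x21[20] → 0x24007  P=1,RW=1,US=1,PS=0
  → PA=0x24729  (2 entries read)

TLB: [["0x3214", "0x24"]]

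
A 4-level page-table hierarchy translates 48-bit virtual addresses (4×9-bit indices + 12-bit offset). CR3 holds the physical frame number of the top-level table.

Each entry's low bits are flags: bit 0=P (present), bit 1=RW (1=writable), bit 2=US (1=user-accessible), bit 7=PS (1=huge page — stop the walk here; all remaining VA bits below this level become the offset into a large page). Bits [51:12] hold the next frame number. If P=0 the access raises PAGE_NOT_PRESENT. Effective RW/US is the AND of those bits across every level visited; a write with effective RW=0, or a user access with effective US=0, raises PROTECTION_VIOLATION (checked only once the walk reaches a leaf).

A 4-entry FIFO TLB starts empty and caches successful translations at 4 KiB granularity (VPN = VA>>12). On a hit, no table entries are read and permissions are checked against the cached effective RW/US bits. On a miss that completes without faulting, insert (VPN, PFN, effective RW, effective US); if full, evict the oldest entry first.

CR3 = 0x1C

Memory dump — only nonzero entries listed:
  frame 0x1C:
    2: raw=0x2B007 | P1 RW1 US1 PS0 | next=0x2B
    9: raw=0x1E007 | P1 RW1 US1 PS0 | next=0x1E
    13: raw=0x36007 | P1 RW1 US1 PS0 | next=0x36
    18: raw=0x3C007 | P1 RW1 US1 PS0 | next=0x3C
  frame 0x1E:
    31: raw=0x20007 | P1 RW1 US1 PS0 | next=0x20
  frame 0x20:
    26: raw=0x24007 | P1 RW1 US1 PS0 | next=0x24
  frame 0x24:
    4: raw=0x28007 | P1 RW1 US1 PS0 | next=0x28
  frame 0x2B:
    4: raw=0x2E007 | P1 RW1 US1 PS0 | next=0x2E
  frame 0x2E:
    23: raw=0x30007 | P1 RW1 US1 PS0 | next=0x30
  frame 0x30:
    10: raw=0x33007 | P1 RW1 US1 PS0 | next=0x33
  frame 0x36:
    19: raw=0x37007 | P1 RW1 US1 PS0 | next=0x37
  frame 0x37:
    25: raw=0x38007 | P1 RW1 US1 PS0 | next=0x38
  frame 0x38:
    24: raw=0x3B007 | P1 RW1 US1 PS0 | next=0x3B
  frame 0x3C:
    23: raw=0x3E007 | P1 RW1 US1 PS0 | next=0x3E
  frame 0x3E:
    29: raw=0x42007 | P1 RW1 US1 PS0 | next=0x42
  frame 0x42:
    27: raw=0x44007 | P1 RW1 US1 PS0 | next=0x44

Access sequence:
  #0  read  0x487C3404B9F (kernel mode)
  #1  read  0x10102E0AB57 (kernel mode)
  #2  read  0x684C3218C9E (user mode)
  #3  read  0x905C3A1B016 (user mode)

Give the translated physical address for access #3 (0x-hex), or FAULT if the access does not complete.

Walk each access:
#0 VA=0x487C3404B9F (r,kernel):
  lvl0: tbl 0x1C, slot 9 ⇒ 0x1E007 (P1/RW1/US1/PS0)
  lvl1: tbl 0x1E, slot 31 ⇒ 0x20007 (P1/RW1/US1/PS0)
  lvl2: tbl 0x20, slot 26 ⇒ 0x24007 (P1/RW1/US1/PS0)
  lvl3: tbl 0x24, slot 4 ⇒ 0x28007 (P1/RW1/US1/PS0)
  → PA=0x28B9F  (4 entries read)
#1 VA=0x10102E0AB57 (r,kernel):
  lvl0: tbl 0x1C, slot 2 ⇒ 0x2B007 (P1/RW1/US1/PS0)
  lvl1: tbl 0x2B, slot 4 ⇒ 0x2E007 (P1/RW1/US1/PS0)
  lvl2: tbl 0x2E, slot 23 ⇒ 0x30007 (P1/RW1/US1/PS0)
  lvl3: tbl 0x30, slot 10 ⇒ 0x33007 (P1/RW1/US1/PS0)
  → PA=0x33B57  (4 entries read)
#2 VA=0x684C3218C9E (r,user):
  lvl0: tbl 0x1C, slot 13 ⇒ 0x36007 (P1/RW1/US1/PS0)
  lvl1: tbl 0x36, slot 19 ⇒ 0x37007 (P1/RW1/US1/PS0)
  lvl2: tbl 0x37, slot 25 ⇒ 0x38007 (P1/RW1/US1/PS0)
  lvl3: tbl 0x38, slot 24 ⇒ 0x3B007 (P1/RW1/US1/PS0)
  → PA=0x3BC9E  (4 entries read)
#3 VA=0x905C3A1B016 (r,user):
  lvl0: tbl 0x1C, slot 18 ⇒ 0x3C007 (P1/RW1/US1/PS0)
  lvl1: tbl 0x3C, slot 23 ⇒ 0x3E007 (P1/RW1/US1/PS0)
  lvl2: tbl 0x3E, slot 29 ⇒ 0x42007 (P1/RW1/US1/PS0)
  lvl3: tbl 0x42, slot 27 ⇒ 0x44007 (P1/RW1/US1/PS0)
  → PA=0x44016  (4 entries read)

Access #3 PA: 0x44016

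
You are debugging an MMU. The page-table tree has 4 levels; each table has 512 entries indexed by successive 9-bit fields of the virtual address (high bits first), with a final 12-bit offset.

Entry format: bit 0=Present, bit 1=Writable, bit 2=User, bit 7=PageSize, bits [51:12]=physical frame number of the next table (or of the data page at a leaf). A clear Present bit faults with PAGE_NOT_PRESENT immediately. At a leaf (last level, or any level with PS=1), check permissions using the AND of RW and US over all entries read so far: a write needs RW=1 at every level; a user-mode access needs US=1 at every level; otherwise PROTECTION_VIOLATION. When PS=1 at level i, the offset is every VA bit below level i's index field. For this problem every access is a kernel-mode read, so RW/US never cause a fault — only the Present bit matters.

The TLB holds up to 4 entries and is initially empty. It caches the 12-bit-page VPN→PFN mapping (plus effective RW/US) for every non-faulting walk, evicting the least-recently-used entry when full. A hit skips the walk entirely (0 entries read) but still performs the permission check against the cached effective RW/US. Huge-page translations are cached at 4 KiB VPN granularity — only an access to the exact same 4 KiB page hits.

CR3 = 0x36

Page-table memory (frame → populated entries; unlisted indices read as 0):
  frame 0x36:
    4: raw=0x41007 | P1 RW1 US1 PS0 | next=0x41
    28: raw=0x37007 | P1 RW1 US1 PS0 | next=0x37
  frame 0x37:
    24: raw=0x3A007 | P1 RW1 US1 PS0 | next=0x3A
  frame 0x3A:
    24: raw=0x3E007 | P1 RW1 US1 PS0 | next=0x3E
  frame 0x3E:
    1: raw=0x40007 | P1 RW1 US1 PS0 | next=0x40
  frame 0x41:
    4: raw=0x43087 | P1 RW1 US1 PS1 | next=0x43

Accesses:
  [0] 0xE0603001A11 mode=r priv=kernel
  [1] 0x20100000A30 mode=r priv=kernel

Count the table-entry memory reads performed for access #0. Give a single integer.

Per-access translation:
#0 VA=0xE0603001A11 (r,kernel):
  lvl0: tbl 0x36, slot 28 ⇒ 0x37007 (P1/RW1/US1/PS0)
  lvl1: tbl 0x37, slot 24 ⇒ 0x3A007 (P1/RW1/US1/PS0)
  lvl2: tbl 0x3A, slot 24 ⇒ 0x3E007 (P1/RW1/US1/PS0)
  lvl3: tbl 0x3E, slot 1 ⇒ 0x40007 (P1/RW1/US1/PS0)
  ⇒ phys 0x40A11  [4 reads]
#1 VA=0x20100000A30 (r,kernel):
  lvl0: tbl 0x36, slot 4 ⇒ 0x41007 (P1/RW1/US1/PS0)
  lvl1: tbl 0x41, slot 4 ⇒ 0x43087 (P1/RW1/US1/PS1)
  ⇒ phys 0x43A30 (huge @L1)  [2 reads]

Entries read for #0: 4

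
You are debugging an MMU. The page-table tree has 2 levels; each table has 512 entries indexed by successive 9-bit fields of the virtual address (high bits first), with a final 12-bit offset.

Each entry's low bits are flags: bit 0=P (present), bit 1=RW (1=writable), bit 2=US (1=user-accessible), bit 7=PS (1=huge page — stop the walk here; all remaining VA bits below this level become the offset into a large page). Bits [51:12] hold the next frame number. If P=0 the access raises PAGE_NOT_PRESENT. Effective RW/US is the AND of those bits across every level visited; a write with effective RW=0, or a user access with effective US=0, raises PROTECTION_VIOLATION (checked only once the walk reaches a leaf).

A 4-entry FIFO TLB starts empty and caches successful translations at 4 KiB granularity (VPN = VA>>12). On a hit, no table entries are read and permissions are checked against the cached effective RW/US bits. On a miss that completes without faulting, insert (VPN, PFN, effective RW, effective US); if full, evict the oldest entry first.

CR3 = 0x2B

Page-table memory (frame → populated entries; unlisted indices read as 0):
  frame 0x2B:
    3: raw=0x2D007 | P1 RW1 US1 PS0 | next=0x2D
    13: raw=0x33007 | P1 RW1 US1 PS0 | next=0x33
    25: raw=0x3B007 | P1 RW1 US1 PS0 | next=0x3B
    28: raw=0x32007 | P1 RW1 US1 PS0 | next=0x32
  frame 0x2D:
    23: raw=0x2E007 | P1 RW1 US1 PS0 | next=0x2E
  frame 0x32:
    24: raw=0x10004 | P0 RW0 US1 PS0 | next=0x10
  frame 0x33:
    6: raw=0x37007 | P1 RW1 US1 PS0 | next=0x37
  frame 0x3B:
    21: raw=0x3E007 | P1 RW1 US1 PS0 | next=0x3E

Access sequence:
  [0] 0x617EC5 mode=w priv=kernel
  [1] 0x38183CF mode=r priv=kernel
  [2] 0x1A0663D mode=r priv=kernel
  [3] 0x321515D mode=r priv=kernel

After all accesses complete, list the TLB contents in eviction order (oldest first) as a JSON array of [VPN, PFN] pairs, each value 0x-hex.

Per-access translation:
#0 VA=0x617EC5 (w,kernel):
  [0] read 0x2B idx=3: raw=0x2D007 flags P=1 W=1 U=1 S=0
  [1] read 0x2D idx=23: raw=0x2E007 flags P=1 W=1 U=1 S=0
  ✓ 0x2EEC5  — 2 lookups
#1 VA=0x38183CF (r,kernel):
  [0] read 0x2B idx=28: raw=0x32007 flags P=1 W=1 U=1 S=0
  [1] read 0x32 idx=24: raw=0x10004 flags P=0 W=0 U=1 S=0
  ✗ PAGE_NOT_PRESENT  [2 reads]
#2 VA=0x1A0663D (r,kernel):
  [0] read 0x2B idx=13: raw=0x33007 flags P=1 W=1 U=1 S=0
  [1] read 0x33 idx=6: raw=0x37007 flags P=1 W=1 U=1 S=0
  ✓ 0x3763D  — 2 lookups
#3 VA=0x321515D (r,kernel):
  [0] read 0x2B idx=25: raw=0x3B007 flags P=1 W=1 U=1 S=0
  [1] read 0x3B idx=21: raw=0x3E007 flags P=1 W=1 U=1 S=0
  ✓ 0x3E15D  — 2 lookups

TLB: [["0x617", "0x2E"], ["0x1A06", "0x37"], ["0x3215", "0x3E"]]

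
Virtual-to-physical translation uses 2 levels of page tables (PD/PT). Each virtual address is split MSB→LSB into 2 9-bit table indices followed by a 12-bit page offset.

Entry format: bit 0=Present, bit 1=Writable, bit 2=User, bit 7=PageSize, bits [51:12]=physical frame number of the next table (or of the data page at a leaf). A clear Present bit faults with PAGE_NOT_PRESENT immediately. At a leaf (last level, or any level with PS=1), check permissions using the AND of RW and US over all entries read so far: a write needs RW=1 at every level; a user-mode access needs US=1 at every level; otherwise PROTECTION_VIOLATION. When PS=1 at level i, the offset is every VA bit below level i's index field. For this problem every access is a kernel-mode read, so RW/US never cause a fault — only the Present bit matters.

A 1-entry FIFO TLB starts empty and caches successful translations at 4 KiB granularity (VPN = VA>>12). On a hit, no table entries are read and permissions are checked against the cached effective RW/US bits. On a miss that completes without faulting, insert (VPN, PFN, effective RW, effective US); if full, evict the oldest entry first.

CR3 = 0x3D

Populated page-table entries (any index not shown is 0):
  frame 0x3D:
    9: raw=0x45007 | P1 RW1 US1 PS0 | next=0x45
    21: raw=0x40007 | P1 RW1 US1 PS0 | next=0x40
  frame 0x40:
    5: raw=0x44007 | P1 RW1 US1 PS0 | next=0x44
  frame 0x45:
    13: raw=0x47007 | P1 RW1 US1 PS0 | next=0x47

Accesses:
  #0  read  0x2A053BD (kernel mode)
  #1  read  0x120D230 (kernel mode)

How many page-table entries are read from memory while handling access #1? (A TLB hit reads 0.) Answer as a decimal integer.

Per-access translation:
#0 VA=0x2A053BD (r,kernel):
  lvl0: tbl 0x3D, slot 21 ⇒ 0x40007 (P1/RW1/US1/PS0)
  lvl1: tbl 0x40, slot 5 ⇒ 0x44007 (P1/RW1/US1/PS0)
  ✓ 0x443BD  — 2 lookups
#1 VA=0x120D230 (r,kernel):
  lvl0: tbl 0x3D, slot 9 ⇒ 0x45007 (P1/RW1/US1/PS0)
  lvl1: tbl 0x45, slot 13 ⇒ 0x47007 (P1/RW1/US1/PS0)
  ✓ 0x47230  — 2 lookups

Entries read for #1: 2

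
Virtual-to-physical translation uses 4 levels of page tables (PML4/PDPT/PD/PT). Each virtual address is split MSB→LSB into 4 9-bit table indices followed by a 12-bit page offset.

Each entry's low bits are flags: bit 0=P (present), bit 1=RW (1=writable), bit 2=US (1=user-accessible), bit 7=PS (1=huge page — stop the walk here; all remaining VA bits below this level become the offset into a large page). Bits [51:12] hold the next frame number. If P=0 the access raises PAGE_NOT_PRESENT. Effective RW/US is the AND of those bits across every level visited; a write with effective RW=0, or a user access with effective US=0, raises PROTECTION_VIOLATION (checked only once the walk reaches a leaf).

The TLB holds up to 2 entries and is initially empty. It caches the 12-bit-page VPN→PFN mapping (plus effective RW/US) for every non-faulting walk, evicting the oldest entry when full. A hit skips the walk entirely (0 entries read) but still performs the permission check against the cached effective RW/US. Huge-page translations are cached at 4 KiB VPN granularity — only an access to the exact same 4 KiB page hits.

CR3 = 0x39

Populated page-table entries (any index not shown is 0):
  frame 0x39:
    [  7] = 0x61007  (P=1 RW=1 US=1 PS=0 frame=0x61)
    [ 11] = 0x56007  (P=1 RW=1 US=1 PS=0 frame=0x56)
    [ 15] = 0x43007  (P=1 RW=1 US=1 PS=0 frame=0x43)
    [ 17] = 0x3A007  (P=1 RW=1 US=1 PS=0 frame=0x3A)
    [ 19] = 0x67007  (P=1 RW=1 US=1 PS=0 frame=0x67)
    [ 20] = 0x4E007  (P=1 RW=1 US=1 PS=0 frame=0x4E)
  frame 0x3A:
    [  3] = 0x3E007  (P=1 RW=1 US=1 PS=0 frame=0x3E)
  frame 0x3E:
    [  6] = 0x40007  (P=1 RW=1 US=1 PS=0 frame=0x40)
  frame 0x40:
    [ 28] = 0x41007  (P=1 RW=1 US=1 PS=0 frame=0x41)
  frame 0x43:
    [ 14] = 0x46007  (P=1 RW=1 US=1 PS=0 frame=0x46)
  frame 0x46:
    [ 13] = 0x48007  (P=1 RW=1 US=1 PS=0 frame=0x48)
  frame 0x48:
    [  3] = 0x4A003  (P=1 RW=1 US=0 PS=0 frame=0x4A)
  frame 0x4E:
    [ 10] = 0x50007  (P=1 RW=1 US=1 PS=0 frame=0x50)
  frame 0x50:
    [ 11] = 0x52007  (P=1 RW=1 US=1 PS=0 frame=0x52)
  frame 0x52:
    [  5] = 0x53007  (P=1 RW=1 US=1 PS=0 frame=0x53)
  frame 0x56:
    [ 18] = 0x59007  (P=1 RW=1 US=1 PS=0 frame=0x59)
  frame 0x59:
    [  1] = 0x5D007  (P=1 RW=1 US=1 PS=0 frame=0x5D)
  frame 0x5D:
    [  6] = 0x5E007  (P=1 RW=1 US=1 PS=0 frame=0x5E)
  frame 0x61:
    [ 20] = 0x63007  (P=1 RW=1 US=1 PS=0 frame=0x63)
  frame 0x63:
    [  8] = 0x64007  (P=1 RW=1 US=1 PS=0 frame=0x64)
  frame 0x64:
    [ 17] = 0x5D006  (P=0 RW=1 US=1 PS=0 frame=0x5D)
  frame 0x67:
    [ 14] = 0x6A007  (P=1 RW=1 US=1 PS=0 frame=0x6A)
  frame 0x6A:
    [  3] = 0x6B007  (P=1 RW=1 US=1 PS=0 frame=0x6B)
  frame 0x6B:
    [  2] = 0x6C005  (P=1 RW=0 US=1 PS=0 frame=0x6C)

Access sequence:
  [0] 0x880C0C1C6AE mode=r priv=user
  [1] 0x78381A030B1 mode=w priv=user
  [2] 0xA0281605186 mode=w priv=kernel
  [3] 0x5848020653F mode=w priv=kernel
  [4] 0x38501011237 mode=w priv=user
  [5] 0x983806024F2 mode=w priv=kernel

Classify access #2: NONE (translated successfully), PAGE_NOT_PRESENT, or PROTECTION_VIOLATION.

Trace:
#0 VA=0x880C0C1C6AE (r,user):
  [0] read 0x39 idx=17: raw=0x3A007 flags P=1 W=1 U=1 S=0
  [1] read 0x3A idx=3: raw=0x3E007 flags P=1 W=1 U=1 S=0
  [2] read 0x3E idx=6: raw=0x40007 flags P=1 W=1 U=1 S=0
  [3] read 0x40 idx=28: raw=0x41007 flags P=1 W=1 U=1 S=0
  ⇒ phys 0x416AE  [4 reads]
#1 VA=0x78381A030B1 (w,user):
  [0] read 0x39 idx=15: raw=0x43007 flags P=1 W=1 U=1 S=0
  [1] read 0x43 idx=14: raw=0x46007 flags P=1 W=1 U=1 S=0
  [2] read 0x46 idx=13: raw=0x48007 flags P=1 W=1 U=1 S=0
  [3] read 0x48 idx=3: raw=0x4A003 flags P=1 W=1 U=0 S=0
  ✗ PROTECTION_VIOLATION  [4 reads]
#2 VA=0xA0281605186 (w,kernel):
  [0] read 0x39 idx=20: raw=0x4E007 flags P=1 W=1 U=1 S=0
  [1] read 0x4E idx=10: raw=0x50007 flags P=1 W=1 U=1 S=0
  [2] read 0x50 idx=11: raw=0x52007 flags P=1 W=1 U=1 S=0
  [3] read 0x52 idx=5: raw=0x53007 flags P=1 W=1 U=1 S=0
  ⇒ phys 0x53186  [4 reads]
#3 VA=0x5848020653F (w,kernel):
  [0] read 0x39 idx=11: raw=0x56007 flags P=1 W=1 U=1 S=0
  [1] read 0x56 idx=18: raw=0x59007 flags P=1 W=1 U=1 S=0
  [2] read 0x59 idx=1: raw=0x5D007 flags P=1 W=1 U=1 S=0
  [3] read 0x5D idx=6: raw=0x5E007 flags P=1 W=1 U=1 S=0
  ⇒ phys 0x5E53F  [4 reads]
#4 VA=0x38501011237 (w,user):
  [0] read 0x39 idx=7: raw=0x61007 flags P=1 W=1 U=1 S=0
  [1] read 0x61 idx=20: raw=0x63007 flags P=1 W=1 U=1 S=0
  [2] read 0x63 idx=8: raw=0x64007 flags P=1 W=1 U=1 S=0
  [3] read 0x64 idx=17: raw=0x5D006 flags P=0 W=1 U=1 S=0
  ✗ PAGE_NOT_PRESENT  [4 reads]
#5 VA=0x983806024F2 (w,kernel):
  [0] read 0x39 idx=19: raw=0x67007 flags P=1 W=1 U=1 S=0
  [1] read 0x67 idx=14: raw=0x6A007 flags P=1 W=1 U=1 S=0
  [2] read 0x6A idx=3: raw=0x6B007 flags P=1 W=1 U=1 S=0
  [3] read 0x6B idx=2: raw=0x6C005 flags P=1 W=0 U=1 S=0
  ✗ PROTECTION_VIOLATION  [4 reads]

Access #2 fault: NONE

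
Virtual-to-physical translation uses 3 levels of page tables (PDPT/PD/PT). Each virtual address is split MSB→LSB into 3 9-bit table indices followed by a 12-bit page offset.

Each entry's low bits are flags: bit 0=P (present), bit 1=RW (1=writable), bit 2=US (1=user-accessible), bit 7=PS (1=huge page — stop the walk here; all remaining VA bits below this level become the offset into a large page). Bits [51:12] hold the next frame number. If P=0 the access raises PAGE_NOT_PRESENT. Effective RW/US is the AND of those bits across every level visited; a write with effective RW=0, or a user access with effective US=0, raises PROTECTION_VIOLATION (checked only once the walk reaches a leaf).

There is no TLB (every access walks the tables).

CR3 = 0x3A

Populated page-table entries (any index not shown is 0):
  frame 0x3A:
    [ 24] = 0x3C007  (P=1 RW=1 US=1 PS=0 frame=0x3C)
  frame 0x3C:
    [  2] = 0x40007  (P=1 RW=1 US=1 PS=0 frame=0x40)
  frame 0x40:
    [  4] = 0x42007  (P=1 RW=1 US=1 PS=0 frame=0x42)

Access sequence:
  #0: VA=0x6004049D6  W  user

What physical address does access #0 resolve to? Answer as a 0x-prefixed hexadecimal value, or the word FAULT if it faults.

Per-access translation:
#0 VA=0x6004049D6 (w,user):
  L0 @0x3A[24] → 0x3C007  P=1,RW=1,US=1,PS=0
  L1 @0x3C[2] → 0x40007  P=1,RW=1,US=1,PS=0
  L2 @0x40[4] → 0x42007  P=1,RW=1,US=1,PS=0
  ✓ 0x429D6  — 3 lookups

Access #0 PA: 0x429D6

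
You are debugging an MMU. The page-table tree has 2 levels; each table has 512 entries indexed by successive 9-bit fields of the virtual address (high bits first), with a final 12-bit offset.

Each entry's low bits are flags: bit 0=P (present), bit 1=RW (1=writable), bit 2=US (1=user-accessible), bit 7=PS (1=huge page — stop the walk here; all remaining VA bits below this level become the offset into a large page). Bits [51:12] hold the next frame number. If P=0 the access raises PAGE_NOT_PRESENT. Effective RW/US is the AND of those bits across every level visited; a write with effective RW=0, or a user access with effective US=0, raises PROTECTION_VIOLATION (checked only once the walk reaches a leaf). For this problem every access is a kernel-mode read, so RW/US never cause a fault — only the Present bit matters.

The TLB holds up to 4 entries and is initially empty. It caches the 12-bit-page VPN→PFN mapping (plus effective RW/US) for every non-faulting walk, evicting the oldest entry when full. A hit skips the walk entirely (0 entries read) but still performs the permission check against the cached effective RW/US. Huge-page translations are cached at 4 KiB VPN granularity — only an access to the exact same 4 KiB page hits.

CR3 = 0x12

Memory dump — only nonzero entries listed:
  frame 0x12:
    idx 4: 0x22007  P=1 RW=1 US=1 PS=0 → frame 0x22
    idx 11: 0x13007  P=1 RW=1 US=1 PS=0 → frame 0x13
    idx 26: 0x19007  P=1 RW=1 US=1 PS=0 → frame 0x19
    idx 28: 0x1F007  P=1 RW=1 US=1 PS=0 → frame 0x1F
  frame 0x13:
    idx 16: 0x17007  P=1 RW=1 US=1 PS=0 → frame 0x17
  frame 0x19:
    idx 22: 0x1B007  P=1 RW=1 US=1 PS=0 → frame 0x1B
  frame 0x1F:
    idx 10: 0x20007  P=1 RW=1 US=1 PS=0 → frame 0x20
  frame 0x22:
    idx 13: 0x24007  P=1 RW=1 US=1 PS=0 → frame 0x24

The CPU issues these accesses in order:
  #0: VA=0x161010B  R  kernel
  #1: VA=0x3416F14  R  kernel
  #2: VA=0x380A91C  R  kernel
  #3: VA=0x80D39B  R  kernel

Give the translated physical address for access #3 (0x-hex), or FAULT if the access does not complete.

Walk each access:
#0 VA=0x161010B (r,kernel):
  L0: frame=0x12 idx=11 entry=0x13007 [P=1 RW=1 US=1 PS=0]
  L1: frame=0x13 idx=16 entry=0x17007 [P=1 RW=1 US=1 PS=0]
  → PA=0x1710B  (2 entries read)
#1 VA=0x3416F14 (r,kernel):
  L0: frame=0x12 idx=26 entry=0x19007 [P=1 RW=1 US=1 PS=0]
  L1: frame=0x19 idx=22 entry=0x1B007 [P=1 RW=1 US=1 PS=0]
  → PA=0x1BF14  (2 entries read)
#2 VA=0x380A91C (r,kernel):
  L0: frame=0x12 idx=28 entry=0x1F007 [P=1 RW=1 US=1 PS=0]
  L1: frame=0x1F idx=10 entry=0x20007 [P=1 RW=1 US=1 PS=0]
  → PA=0x2091C  (2 entries read)
#3 VA=0x80D39B (r,kernel):
  L0: frame=0x12 idx=4 entry=0x22007 [P=1 RW=1 US=1 PS=0]
  L1: frame=0x22 idx=13 entry=0x24007 [P=1 RW=1 US=1 PS=0]
  → PA=0x2439B  (2 entries read)

Access #3 PA: 0x2439B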